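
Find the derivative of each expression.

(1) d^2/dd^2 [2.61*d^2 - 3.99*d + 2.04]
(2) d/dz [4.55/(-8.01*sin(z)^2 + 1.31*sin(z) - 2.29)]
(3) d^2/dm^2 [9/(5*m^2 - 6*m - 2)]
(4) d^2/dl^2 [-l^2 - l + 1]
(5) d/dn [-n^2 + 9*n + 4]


(1) = 5.22000000000000
(2) = (72.891*sin(z) - 5.9605)*cos(z)/(8.01*sin(z)^2 - 1.31*sin(z) + 2.29)^2
(3) = 18*(25*m^2 - 30*m - 4*(5*m - 3)^2 - 10)/(-5*m^2 + 6*m + 2)^3
(4) = -2
(5) = 9 - 2*n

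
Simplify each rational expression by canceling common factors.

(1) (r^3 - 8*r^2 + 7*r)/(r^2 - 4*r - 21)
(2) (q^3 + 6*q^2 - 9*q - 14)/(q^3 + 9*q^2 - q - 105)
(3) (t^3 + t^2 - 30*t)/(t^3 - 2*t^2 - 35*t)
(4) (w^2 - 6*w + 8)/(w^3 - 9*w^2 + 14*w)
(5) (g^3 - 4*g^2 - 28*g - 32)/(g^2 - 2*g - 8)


(1) = (r^2 - r)/(r + 3)
(2) = (q^2 - q - 2)/(q^2 + 2*q - 15)
(3) = (t^2 + t - 30)/(t^2 - 2*t - 35)
(4) = (w - 4)/(w^2 - 7*w)
(5) = (g^2 - 6*g - 16)/(g - 4)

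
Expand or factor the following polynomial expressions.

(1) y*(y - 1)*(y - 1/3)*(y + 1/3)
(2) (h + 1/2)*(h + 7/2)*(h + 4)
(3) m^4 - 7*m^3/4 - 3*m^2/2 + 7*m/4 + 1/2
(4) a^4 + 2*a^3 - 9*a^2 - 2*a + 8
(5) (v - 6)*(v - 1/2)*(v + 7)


(1) = y^4 - y^3 - y^2/9 + y/9
(2) = h^3 + 8*h^2 + 71*h/4 + 7
(3) = (m - 2)*(m - 1)*(m + 1/4)*(m + 1)
(4) = (a - 2)*(a - 1)*(a + 1)*(a + 4)
(5) = v^3 + v^2/2 - 85*v/2 + 21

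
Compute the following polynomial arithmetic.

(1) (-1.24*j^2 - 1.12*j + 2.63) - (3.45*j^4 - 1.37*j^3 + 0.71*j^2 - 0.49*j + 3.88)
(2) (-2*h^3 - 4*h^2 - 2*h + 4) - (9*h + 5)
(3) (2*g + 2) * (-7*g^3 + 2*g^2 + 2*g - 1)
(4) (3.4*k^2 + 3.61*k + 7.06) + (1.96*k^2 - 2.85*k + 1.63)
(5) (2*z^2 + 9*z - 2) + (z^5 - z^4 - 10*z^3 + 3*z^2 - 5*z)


(1) = -3.45*j^4 + 1.37*j^3 - 1.95*j^2 - 0.63*j - 1.25
(2) = -2*h^3 - 4*h^2 - 11*h - 1
(3) = -14*g^4 - 10*g^3 + 8*g^2 + 2*g - 2
(4) = 5.36*k^2 + 0.76*k + 8.69
(5) = z^5 - z^4 - 10*z^3 + 5*z^2 + 4*z - 2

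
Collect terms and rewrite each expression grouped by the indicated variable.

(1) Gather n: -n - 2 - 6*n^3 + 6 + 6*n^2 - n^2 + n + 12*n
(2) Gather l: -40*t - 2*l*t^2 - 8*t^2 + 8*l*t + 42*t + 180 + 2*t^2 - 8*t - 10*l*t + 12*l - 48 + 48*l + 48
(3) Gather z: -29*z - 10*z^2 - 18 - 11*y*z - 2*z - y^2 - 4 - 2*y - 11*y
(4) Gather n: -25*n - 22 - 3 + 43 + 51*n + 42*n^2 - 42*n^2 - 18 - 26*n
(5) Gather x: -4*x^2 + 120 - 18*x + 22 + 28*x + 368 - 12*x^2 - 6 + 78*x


(1) = -6*n^3 + 5*n^2 + 12*n + 4
(2) = l*(-2*t^2 - 2*t + 60) - 6*t^2 - 6*t + 180
(3) = -y^2 - 13*y - 10*z^2 + z*(-11*y - 31) - 22
(4) = 0
(5) = -16*x^2 + 88*x + 504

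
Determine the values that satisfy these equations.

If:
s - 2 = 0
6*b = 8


Then:
b = 4/3
s = 2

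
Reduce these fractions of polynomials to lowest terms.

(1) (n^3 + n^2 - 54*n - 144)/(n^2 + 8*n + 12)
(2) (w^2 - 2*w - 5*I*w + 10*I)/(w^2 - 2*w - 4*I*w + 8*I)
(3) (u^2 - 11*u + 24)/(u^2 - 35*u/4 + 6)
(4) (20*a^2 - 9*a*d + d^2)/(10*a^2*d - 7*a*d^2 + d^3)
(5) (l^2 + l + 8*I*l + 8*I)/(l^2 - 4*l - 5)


(1) = (n^2 - 5*n - 24)/(n + 2)
(2) = (w - 5*I)/(w - 4*I)
(3) = (4*u - 12)/(4*u - 3)
(4) = (4*a - d)/(2*a*d - d^2)
(5) = (l + 8*I)/(l - 5)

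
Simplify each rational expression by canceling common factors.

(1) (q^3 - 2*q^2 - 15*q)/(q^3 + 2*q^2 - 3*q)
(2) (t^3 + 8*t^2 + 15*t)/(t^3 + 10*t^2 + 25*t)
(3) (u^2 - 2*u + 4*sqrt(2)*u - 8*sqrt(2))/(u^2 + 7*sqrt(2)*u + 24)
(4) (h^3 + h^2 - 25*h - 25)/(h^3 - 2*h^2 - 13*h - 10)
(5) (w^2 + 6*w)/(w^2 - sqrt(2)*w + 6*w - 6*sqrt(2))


(1) = (q - 5)/(q - 1)
(2) = (t + 3)/(t + 5)
(3) = (u - 2)/(u + 3*sqrt(2))
(4) = (h + 5)/(h + 2)
(5) = w/(w - sqrt(2))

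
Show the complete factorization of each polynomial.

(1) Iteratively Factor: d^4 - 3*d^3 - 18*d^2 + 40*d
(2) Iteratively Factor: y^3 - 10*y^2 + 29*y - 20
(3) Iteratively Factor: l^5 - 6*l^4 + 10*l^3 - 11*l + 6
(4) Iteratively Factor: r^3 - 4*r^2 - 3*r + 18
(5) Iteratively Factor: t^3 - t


(1) = (d - 2)*(d^3 - d^2 - 20*d) = (d - 2)*(d + 4)*(d^2 - 5*d) = (d - 5)*(d - 2)*(d + 4)*(d)
(2) = (y - 1)*(y^2 - 9*y + 20) = (y - 4)*(y - 1)*(y - 5)
(3) = (l - 2)*(l^4 - 4*l^3 + 2*l^2 + 4*l - 3) = (l - 2)*(l - 1)*(l^3 - 3*l^2 - l + 3) = (l - 2)*(l - 1)*(l + 1)*(l^2 - 4*l + 3) = (l - 3)*(l - 2)*(l - 1)*(l + 1)*(l - 1)
(4) = (r - 3)*(r^2 - r - 6) = (r - 3)*(r + 2)*(r - 3)
(5) = (t + 1)*(t^2 - t) = (t - 1)*(t + 1)*(t)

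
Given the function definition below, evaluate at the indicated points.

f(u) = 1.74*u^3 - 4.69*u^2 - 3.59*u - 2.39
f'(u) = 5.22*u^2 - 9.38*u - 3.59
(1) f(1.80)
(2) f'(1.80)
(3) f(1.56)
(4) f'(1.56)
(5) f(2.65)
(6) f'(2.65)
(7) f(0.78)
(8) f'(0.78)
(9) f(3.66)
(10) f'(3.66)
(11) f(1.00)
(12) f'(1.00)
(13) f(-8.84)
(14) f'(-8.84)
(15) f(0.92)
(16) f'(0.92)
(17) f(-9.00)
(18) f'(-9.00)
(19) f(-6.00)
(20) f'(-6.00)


(1) = -13.90
(2) = -3.56
(3) = -12.80
(4) = -5.52
(5) = -12.46
(6) = 8.21
(7) = -7.22
(8) = -7.73
(9) = 6.95
(10) = 32.00
(11) = -8.93
(12) = -7.75
(13) = -1539.16
(14) = 487.25
(15) = -8.31
(16) = -7.80
(17) = -1618.43
(18) = 503.65
(19) = -525.53
(20) = 240.61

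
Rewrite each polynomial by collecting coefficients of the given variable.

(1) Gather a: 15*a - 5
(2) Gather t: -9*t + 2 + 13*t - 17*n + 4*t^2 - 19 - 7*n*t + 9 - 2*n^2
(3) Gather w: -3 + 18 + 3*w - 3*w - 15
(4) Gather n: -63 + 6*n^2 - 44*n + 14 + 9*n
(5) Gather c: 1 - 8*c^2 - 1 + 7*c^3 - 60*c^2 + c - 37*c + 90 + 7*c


(1) = 15*a - 5
(2) = -2*n^2 - 17*n + 4*t^2 + t*(4 - 7*n) - 8
(3) = 0
(4) = 6*n^2 - 35*n - 49
(5) = 7*c^3 - 68*c^2 - 29*c + 90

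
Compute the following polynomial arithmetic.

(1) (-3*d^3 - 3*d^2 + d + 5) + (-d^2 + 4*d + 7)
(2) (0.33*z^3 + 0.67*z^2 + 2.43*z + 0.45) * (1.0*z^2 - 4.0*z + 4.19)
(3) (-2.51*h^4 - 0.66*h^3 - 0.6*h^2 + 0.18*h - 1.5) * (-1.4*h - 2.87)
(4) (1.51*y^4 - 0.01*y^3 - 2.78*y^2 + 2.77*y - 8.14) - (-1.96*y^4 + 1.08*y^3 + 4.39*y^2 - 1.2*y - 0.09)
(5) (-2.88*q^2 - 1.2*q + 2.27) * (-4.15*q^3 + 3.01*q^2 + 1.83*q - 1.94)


(1) = -3*d^3 - 4*d^2 + 5*d + 12
(2) = 0.33*z^5 - 0.65*z^4 + 1.1327*z^3 - 6.4627*z^2 + 8.3817*z + 1.8855
(3) = 3.514*h^5 + 8.1277*h^4 + 2.7342*h^3 + 1.47*h^2 + 1.5834*h + 4.305
(4) = 3.47*y^4 - 1.09*y^3 - 7.17*y^2 + 3.97*y - 8.05
(5) = 11.952*q^5 - 3.6888*q^4 - 18.3029*q^3 + 10.2239*q^2 + 6.4821*q - 4.4038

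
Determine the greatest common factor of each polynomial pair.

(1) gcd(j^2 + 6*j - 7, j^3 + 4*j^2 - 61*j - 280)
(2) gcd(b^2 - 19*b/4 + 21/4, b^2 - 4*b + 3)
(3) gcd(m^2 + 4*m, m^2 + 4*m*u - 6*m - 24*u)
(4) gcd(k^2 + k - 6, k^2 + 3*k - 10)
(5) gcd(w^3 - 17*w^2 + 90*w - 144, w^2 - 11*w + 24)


(1) = gcd((j - 1)*(j + 7), (j - 8)*(j + 5)*(j + 7)) = j + 7
(2) = b - 3
(3) = gcd(m*(m + 4), (m - 6)*(m + 4*u)) = 1
(4) = k - 2
(5) = w^2 - 11*w + 24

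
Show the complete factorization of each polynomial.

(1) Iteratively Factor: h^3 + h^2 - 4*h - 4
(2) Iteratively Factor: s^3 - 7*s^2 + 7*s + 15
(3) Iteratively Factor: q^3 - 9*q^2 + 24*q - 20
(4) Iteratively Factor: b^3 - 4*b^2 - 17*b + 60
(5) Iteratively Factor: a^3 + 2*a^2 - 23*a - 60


(1) = (h + 1)*(h^2 - 4) = (h - 2)*(h + 1)*(h + 2)
(2) = (s - 3)*(s^2 - 4*s - 5) = (s - 3)*(s + 1)*(s - 5)
(3) = (q - 5)*(q^2 - 4*q + 4) = (q - 5)*(q - 2)*(q - 2)
(4) = (b + 4)*(b^2 - 8*b + 15) = (b - 3)*(b + 4)*(b - 5)
(5) = (a + 3)*(a^2 - a - 20) = (a + 3)*(a + 4)*(a - 5)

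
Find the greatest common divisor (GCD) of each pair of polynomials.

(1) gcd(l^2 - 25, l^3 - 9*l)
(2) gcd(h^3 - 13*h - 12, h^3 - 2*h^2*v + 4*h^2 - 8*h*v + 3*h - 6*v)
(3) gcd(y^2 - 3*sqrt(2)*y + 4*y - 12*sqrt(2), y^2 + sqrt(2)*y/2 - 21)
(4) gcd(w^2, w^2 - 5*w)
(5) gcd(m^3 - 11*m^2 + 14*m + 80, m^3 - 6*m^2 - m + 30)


(1) = 1
(2) = h^2 + 4*h + 3
(3) = gcd((y + 4)*(y - 3*sqrt(2)), (y - 3*sqrt(2))*(y + 7*sqrt(2)/2)) = y - 3*sqrt(2)
(4) = w
(5) = gcd((m - 8)*(m - 5)*(m + 2), (m - 5)*(m - 3)*(m + 2)) = m^2 - 3*m - 10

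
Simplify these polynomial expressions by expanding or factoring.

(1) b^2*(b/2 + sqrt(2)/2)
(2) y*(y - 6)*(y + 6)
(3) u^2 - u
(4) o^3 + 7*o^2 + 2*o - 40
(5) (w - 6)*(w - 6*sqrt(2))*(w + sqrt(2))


(1) = b^3/2 + sqrt(2)*b^2/2
(2) = y^3 - 36*y
(3) = u*(u - 1)
(4) = (o - 2)*(o + 4)*(o + 5)
(5) = w^3 - 5*sqrt(2)*w^2 - 6*w^2 - 12*w + 30*sqrt(2)*w + 72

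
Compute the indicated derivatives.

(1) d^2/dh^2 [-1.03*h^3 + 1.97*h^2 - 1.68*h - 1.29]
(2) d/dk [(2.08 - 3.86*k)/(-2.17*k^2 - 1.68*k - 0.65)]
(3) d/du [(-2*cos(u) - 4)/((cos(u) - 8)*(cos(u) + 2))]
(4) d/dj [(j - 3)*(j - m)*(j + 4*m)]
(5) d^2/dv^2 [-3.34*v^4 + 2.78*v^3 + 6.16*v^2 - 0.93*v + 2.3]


(1) = 3.94 - 6.18*h
(2) = (-8.3762*k^2 + 9.0272*k + 6.0034)/(4.7089*k^4 + 7.2912*k^3 + 5.6434*k^2 + 2.184*k + 0.4225)
(3) = -2*sin(u)/(cos(u) - 8)^2
(4) = 3*j^2 + 6*j*m - 6*j - 4*m^2 - 9*m
(5) = -40.08*v^2 + 16.68*v + 12.32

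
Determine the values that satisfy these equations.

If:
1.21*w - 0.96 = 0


Then:
w = 0.79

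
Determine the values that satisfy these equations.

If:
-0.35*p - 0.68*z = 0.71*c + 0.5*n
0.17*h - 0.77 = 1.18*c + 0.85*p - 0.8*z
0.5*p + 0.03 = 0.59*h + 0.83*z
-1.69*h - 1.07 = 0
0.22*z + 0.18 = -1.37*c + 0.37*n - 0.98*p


Then:
c = -0.49
h = -0.63
n = -0.32
p = 0.23
z = 0.63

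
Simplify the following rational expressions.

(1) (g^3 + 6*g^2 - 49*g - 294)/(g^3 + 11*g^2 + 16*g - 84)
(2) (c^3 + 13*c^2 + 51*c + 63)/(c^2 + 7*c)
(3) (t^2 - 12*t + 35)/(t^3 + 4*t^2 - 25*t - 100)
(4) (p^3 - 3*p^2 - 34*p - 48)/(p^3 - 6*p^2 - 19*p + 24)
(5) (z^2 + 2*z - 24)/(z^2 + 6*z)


(1) = (g - 7)/(g - 2)
(2) = (c^2 + 6*c + 9)/c
(3) = (t - 7)/(t^2 + 9*t + 20)
(4) = (p + 2)/(p - 1)
(5) = (z - 4)/z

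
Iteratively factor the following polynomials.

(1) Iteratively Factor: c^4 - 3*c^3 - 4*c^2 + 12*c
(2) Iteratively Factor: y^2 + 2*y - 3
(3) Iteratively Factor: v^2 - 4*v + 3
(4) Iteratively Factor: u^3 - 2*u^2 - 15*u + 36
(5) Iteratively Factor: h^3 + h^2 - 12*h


(1) = (c)*(c^3 - 3*c^2 - 4*c + 12) = c*(c - 2)*(c^2 - c - 6) = c*(c - 3)*(c - 2)*(c + 2)
(2) = (y + 3)*(y - 1)
(3) = (v - 1)*(v - 3)
(4) = (u - 3)*(u^2 + u - 12) = (u - 3)^2*(u + 4)
(5) = (h - 3)*(h^2 + 4*h) = (h - 3)*(h + 4)*(h)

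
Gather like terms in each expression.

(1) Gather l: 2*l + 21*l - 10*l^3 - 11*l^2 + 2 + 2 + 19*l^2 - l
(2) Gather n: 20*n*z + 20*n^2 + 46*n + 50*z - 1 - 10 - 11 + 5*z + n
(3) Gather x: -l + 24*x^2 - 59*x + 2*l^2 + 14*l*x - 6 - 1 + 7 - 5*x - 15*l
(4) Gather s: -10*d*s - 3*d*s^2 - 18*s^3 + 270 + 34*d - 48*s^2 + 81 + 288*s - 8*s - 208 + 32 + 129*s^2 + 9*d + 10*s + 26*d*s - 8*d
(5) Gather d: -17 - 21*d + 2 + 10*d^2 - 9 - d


(1) = -10*l^3 + 8*l^2 + 22*l + 4
(2) = 20*n^2 + n*(20*z + 47) + 55*z - 22
(3) = 2*l^2 - 16*l + 24*x^2 + x*(14*l - 64)
(4) = 35*d - 18*s^3 + s^2*(81 - 3*d) + s*(16*d + 290) + 175
(5) = 10*d^2 - 22*d - 24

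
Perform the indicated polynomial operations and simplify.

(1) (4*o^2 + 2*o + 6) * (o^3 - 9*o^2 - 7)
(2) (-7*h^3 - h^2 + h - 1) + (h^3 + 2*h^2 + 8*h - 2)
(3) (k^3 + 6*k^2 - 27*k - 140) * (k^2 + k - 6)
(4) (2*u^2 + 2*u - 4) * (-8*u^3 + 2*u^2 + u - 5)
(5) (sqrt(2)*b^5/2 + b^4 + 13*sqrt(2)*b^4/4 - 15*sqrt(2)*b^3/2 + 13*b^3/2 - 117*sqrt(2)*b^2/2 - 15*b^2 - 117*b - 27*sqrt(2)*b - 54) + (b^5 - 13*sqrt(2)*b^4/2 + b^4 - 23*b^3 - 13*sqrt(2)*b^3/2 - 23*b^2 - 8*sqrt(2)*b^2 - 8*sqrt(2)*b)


(1) = 4*o^5 - 34*o^4 - 12*o^3 - 82*o^2 - 14*o - 42
(2) = -6*h^3 + h^2 + 9*h - 3
(3) = k^5 + 7*k^4 - 27*k^3 - 203*k^2 + 22*k + 840
(4) = -16*u^5 - 12*u^4 + 38*u^3 - 16*u^2 - 14*u + 20
(5) = sqrt(2)*b^5/2 + b^5 - 13*sqrt(2)*b^4/4 + 2*b^4 - 14*sqrt(2)*b^3 - 33*b^3/2 - 133*sqrt(2)*b^2/2 - 38*b^2 - 117*b - 35*sqrt(2)*b - 54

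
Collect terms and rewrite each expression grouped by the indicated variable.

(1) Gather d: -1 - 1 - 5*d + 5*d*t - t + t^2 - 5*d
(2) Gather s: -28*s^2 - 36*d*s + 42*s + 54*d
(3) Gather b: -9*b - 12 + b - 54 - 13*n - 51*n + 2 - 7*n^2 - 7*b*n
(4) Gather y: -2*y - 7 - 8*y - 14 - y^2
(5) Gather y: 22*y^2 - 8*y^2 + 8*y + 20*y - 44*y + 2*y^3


(1) = d*(5*t - 10) + t^2 - t - 2
(2) = 54*d - 28*s^2 + s*(42 - 36*d)
(3) = b*(-7*n - 8) - 7*n^2 - 64*n - 64
(4) = -y^2 - 10*y - 21
(5) = 2*y^3 + 14*y^2 - 16*y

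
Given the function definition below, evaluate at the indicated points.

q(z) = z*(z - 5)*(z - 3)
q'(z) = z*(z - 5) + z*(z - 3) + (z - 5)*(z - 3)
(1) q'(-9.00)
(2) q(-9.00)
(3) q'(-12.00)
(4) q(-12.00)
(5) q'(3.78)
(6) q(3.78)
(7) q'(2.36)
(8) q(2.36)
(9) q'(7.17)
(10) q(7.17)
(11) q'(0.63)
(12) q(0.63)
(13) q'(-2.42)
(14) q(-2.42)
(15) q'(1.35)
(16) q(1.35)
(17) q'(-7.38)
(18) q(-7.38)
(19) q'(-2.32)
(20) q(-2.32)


(1) = 402.00
(2) = -1512.00
(3) = 639.00
(4) = -3060.00
(5) = -2.61
(6) = -3.60
(7) = -6.05
(8) = 3.99
(9) = 54.51
(10) = 64.88
(11) = 6.11
(12) = 6.52
(13) = 71.29
(14) = -97.32
(15) = -1.13
(16) = 8.13
(17) = 296.47
(18) = -948.36
(19) = 68.27
(20) = -90.35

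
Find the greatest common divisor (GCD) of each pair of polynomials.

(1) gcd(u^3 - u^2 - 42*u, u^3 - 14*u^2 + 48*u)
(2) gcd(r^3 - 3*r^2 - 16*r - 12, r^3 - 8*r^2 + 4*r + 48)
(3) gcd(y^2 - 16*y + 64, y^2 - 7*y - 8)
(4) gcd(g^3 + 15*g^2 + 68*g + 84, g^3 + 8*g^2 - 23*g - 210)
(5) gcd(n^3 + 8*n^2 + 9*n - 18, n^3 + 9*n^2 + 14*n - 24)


(1) = gcd(u*(u - 7)*(u + 6), u*(u - 8)*(u - 6)) = u
(2) = r^2 - 4*r - 12
(3) = y - 8
(4) = gcd((g + 2)*(g + 6)*(g + 7), (g - 5)*(g + 6)*(g + 7)) = g^2 + 13*g + 42
(5) = gcd((n - 1)*(n + 3)*(n + 6), (n - 1)*(n + 4)*(n + 6)) = n^2 + 5*n - 6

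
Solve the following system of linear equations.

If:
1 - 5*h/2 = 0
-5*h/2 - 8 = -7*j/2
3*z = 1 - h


Then:
h = 2/5
j = 18/7
z = 1/5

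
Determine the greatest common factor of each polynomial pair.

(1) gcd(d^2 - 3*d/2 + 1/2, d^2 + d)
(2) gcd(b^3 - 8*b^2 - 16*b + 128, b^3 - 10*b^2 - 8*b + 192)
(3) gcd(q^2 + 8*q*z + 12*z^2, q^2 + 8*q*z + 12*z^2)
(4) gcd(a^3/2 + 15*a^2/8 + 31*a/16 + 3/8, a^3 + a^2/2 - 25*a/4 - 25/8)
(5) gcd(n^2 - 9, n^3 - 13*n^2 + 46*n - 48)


(1) = 1
(2) = gcd((b - 8)*(b - 4)*(b + 4), (b - 8)*(b - 6)*(b + 4)) = b^2 - 4*b - 32
(3) = gcd((q + 2*z)*(q + 6*z), (q + 2*z)*(q + 6*z)) = q^2 + 8*q*z + 12*z^2
(4) = 1
(5) = n - 3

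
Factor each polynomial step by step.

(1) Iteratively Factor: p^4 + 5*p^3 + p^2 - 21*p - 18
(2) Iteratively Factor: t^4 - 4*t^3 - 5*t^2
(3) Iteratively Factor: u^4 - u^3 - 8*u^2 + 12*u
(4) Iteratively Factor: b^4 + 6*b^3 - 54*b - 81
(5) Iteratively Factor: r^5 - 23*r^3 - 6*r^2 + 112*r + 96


(1) = (p + 3)*(p^3 + 2*p^2 - 5*p - 6) = (p + 3)^2*(p^2 - p - 2) = (p - 2)*(p + 3)^2*(p + 1)
(2) = (t + 1)*(t^3 - 5*t^2) = t*(t + 1)*(t^2 - 5*t) = t*(t - 5)*(t + 1)*(t)
(3) = (u - 2)*(u^3 + u^2 - 6*u) = (u - 2)*(u + 3)*(u^2 - 2*u) = (u - 2)^2*(u + 3)*(u)
(4) = (b + 3)*(b^3 + 3*b^2 - 9*b - 27) = (b + 3)^2*(b^2 - 9) = (b - 3)*(b + 3)^2*(b + 3)
(5) = (r + 1)*(r^4 - r^3 - 22*r^2 + 16*r + 96) = (r + 1)*(r + 4)*(r^3 - 5*r^2 - 2*r + 24) = (r - 4)*(r + 1)*(r + 4)*(r^2 - r - 6) = (r - 4)*(r - 3)*(r + 1)*(r + 4)*(r + 2)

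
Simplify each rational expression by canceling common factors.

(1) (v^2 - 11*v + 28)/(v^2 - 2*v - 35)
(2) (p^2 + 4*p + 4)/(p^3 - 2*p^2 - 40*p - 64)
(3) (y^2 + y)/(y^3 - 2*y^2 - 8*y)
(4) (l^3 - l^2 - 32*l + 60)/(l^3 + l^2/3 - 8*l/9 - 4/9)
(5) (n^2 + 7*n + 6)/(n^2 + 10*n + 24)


(1) = (v - 4)/(v + 5)
(2) = (p + 2)/(p^2 - 4*p - 32)
(3) = (y + 1)/(y^2 - 2*y - 8)
(4) = (9*l^3 - 9*l^2 - 288*l + 540)/(9*l^3 + 3*l^2 - 8*l - 4)
(5) = (n + 1)/(n + 4)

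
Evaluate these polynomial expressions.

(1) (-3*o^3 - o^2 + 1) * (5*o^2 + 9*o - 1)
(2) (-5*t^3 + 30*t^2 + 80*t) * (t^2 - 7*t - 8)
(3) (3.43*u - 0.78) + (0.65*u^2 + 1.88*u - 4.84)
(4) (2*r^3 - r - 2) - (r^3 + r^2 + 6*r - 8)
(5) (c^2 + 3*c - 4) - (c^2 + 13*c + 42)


(1) = -15*o^5 - 32*o^4 - 6*o^3 + 6*o^2 + 9*o - 1
(2) = -5*t^5 + 65*t^4 - 90*t^3 - 800*t^2 - 640*t
(3) = 0.65*u^2 + 5.31*u - 5.62
(4) = r^3 - r^2 - 7*r + 6
(5) = -10*c - 46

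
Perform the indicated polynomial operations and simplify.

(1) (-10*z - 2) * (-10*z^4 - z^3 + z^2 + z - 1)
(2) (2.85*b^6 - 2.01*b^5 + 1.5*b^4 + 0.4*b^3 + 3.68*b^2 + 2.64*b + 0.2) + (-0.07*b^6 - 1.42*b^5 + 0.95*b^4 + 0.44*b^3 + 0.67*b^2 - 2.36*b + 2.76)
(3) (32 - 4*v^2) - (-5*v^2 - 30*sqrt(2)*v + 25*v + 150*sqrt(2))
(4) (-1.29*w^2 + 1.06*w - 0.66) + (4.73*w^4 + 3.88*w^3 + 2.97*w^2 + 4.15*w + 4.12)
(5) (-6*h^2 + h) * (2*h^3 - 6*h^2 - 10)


(1) = 100*z^5 + 30*z^4 - 8*z^3 - 12*z^2 + 8*z + 2
(2) = 2.78*b^6 - 3.43*b^5 + 2.45*b^4 + 0.84*b^3 + 4.35*b^2 + 0.28*b + 2.96
(3) = v^2 - 25*v + 30*sqrt(2)*v - 150*sqrt(2) + 32
(4) = 4.73*w^4 + 3.88*w^3 + 1.68*w^2 + 5.21*w + 3.46
(5) = -12*h^5 + 38*h^4 - 6*h^3 + 60*h^2 - 10*h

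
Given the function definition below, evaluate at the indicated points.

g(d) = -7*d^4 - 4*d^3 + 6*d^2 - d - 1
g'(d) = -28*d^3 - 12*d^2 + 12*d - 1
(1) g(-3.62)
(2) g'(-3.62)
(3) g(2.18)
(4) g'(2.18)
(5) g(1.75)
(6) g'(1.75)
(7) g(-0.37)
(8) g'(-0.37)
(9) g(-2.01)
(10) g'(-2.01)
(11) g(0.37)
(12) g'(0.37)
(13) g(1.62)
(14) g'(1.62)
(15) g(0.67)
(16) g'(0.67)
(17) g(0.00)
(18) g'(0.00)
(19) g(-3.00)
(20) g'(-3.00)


(1) = -931.08
(2) = 1126.57
(3) = -174.20
(4) = -321.96
(5) = -71.46
(6) = -166.81
(7) = 0.26
(8) = -5.66
(9) = -56.52
(10) = 153.78
(11) = -0.88
(12) = 0.38
(13) = -52.09
(14) = -132.10
(15) = -1.59
(16) = -6.77
(17) = -1.00
(18) = -1.00
(19) = -403.00
(20) = 611.00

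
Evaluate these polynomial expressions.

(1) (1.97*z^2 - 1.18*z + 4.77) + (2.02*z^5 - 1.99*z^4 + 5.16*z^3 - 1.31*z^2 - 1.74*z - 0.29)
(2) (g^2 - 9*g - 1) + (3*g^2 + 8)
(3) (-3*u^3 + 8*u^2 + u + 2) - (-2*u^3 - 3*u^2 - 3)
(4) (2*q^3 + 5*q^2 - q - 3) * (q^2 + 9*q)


(1) = 2.02*z^5 - 1.99*z^4 + 5.16*z^3 + 0.66*z^2 - 2.92*z + 4.48
(2) = 4*g^2 - 9*g + 7
(3) = -u^3 + 11*u^2 + u + 5
(4) = 2*q^5 + 23*q^4 + 44*q^3 - 12*q^2 - 27*q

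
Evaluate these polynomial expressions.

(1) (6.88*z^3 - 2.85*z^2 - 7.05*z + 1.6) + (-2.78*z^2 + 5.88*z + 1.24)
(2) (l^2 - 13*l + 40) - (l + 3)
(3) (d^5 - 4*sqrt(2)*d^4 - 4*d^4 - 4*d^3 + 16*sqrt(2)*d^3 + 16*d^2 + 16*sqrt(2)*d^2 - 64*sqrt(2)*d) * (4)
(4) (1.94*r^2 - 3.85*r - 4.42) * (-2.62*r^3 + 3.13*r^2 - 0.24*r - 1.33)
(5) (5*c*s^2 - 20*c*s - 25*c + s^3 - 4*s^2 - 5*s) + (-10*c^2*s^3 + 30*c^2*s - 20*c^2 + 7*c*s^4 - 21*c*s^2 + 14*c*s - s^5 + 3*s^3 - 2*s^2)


(1) = 6.88*z^3 - 5.63*z^2 - 1.17*z + 2.84
(2) = l^2 - 14*l + 37
(3) = 4*d^5 - 16*sqrt(2)*d^4 - 16*d^4 - 16*d^3 + 64*sqrt(2)*d^3 + 64*d^2 + 64*sqrt(2)*d^2 - 256*sqrt(2)*d
(4) = -5.0828*r^5 + 16.1592*r^4 - 0.9357*r^3 - 15.4908*r^2 + 6.1813*r + 5.8786
(5) = -10*c^2*s^3 + 30*c^2*s - 20*c^2 + 7*c*s^4 - 16*c*s^2 - 6*c*s - 25*c - s^5 + 4*s^3 - 6*s^2 - 5*s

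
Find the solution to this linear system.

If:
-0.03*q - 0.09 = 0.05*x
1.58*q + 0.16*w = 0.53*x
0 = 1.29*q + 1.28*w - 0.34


Then:
q = -0.57
w = 0.84
x = -1.46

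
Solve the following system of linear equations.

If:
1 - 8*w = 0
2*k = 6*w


Then:
k = 3/8
w = 1/8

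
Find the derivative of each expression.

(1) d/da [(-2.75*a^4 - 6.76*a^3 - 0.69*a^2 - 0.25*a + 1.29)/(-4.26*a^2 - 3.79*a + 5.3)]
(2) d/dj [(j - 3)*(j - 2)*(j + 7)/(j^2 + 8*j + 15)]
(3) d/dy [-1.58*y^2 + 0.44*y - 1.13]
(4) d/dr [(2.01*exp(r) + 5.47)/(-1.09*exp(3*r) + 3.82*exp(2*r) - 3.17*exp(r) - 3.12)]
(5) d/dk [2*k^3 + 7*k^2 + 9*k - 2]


(1) = (23.43*a^5 + 60.0651*a^4 - 7.0592*a^3 - 105.9339*a^2 + 3.6768*a + 3.5641)/(18.1476*a^4 + 32.2908*a^3 - 30.7919*a^2 - 40.174*a + 28.09)
(2) = (j^4 + 16*j^3 + 90*j^2 - 24*j - 771)/(j^4 + 16*j^3 + 94*j^2 + 240*j + 225)
(3) = 0.44 - 3.16*y
(4) = (4.3818*exp(3*r) + 10.2087*exp(2*r) - 41.7908*exp(r) + 11.0687)*exp(r)/(1.1881*exp(6*r) - 8.3276*exp(5*r) + 21.503*exp(4*r) - 17.4172*exp(3*r) - 13.7879*exp(2*r) + 19.7808*exp(r) + 9.7344)
(5) = 6*k^2 + 14*k + 9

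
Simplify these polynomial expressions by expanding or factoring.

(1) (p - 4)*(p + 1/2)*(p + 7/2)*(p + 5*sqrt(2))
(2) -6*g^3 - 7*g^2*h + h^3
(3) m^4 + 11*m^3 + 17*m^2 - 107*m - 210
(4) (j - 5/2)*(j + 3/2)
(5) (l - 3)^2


(1) = p^4 + 5*sqrt(2)*p^3 - 57*p^2/4 - 285*sqrt(2)*p/4 - 7*p - 35*sqrt(2)
(2) = (-3*g + h)*(g + h)*(2*g + h)
(3) = (m - 3)*(m + 2)*(m + 5)*(m + 7)
(4) = j^2 - j - 15/4
(5) = l^2 - 6*l + 9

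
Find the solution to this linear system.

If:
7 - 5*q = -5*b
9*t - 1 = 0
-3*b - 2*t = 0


Then:
b = -2/27
q = 179/135
t = 1/9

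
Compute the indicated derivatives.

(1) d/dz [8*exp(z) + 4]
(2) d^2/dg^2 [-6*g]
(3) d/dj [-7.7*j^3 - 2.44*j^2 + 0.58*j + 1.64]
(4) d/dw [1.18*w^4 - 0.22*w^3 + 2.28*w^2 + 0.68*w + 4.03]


(1) = 8*exp(z)
(2) = 0
(3) = -23.1*j^2 - 4.88*j + 0.58
(4) = 4.72*w^3 - 0.66*w^2 + 4.56*w + 0.68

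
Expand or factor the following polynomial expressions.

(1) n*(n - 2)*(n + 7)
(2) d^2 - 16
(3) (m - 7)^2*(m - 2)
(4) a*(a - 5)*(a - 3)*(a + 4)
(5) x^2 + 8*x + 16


(1) = n^3 + 5*n^2 - 14*n
(2) = (d - 4)*(d + 4)
(3) = m^3 - 16*m^2 + 77*m - 98
(4) = a^4 - 4*a^3 - 17*a^2 + 60*a
(5) = (x + 4)^2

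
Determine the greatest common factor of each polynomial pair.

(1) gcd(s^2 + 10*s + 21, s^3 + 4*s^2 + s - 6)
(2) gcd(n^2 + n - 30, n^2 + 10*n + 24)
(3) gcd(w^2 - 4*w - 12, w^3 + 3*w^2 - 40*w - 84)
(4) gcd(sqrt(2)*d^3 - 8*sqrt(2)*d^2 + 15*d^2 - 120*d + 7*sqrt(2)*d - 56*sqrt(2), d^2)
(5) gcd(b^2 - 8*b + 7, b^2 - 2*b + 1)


(1) = gcd((s + 3)*(s + 7), (s - 1)*(s + 2)*(s + 3)) = s + 3
(2) = n + 6
(3) = w^2 - 4*w - 12
(4) = gcd((d - 8)*(d + 7*sqrt(2))*(sqrt(2)*d + 1), d^2) = 1
(5) = b - 1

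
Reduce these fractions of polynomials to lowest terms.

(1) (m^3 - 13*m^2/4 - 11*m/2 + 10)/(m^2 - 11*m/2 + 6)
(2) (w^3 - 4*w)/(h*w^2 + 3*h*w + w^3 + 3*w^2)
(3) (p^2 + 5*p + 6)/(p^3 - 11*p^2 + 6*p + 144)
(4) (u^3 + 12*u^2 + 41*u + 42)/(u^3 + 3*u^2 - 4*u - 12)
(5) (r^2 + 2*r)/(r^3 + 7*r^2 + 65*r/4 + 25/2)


(1) = (4*m^2 + 3*m - 10)/(4*m - 6)
(2) = (w^2 - 4)/(h*w + 3*h + w^2 + 3*w)
(3) = (p + 2)/(p^2 - 14*p + 48)
(4) = (u + 7)/(u - 2)
(5) = 4*r/(4*r^2 + 20*r + 25)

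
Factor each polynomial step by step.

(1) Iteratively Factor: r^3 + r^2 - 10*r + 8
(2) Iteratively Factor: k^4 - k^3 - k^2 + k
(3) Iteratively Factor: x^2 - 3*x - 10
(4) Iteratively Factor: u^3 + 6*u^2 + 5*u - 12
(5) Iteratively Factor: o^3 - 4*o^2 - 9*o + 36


(1) = (r - 2)*(r^2 + 3*r - 4) = (r - 2)*(r - 1)*(r + 4)
(2) = (k - 1)*(k^3 - k) = k*(k - 1)*(k^2 - 1) = k*(k - 1)*(k + 1)*(k - 1)
(3) = (x + 2)*(x - 5)
(4) = (u + 3)*(u^2 + 3*u - 4) = (u + 3)*(u + 4)*(u - 1)
(5) = (o - 4)*(o^2 - 9) = (o - 4)*(o + 3)*(o - 3)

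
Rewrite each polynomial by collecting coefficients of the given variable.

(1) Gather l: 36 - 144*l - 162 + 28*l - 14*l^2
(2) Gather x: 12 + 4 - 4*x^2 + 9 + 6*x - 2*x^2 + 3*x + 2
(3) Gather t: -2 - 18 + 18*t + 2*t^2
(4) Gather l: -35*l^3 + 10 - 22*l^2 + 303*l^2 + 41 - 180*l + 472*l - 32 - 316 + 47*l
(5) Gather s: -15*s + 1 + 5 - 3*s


(1) = -14*l^2 - 116*l - 126
(2) = -6*x^2 + 9*x + 27
(3) = 2*t^2 + 18*t - 20
(4) = -35*l^3 + 281*l^2 + 339*l - 297
(5) = 6 - 18*s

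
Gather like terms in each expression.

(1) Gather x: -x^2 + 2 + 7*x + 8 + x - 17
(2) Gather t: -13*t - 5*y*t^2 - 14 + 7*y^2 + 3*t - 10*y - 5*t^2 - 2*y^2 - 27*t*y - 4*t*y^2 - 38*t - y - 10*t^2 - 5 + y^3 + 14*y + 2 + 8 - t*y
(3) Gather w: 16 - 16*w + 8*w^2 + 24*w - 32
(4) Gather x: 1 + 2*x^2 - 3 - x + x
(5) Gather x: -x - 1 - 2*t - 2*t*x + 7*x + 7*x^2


(1) = -x^2 + 8*x - 7
(2) = t^2*(-5*y - 15) + t*(-4*y^2 - 28*y - 48) + y^3 + 5*y^2 + 3*y - 9
(3) = 8*w^2 + 8*w - 16
(4) = 2*x^2 - 2
(5) = -2*t + 7*x^2 + x*(6 - 2*t) - 1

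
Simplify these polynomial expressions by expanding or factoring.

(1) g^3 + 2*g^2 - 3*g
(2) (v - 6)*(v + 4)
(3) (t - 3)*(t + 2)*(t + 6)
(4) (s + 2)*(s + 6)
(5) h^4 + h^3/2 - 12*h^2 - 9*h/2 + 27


(1) = g*(g - 1)*(g + 3)
(2) = v^2 - 2*v - 24
(3) = t^3 + 5*t^2 - 12*t - 36
(4) = s^2 + 8*s + 12
(5) = (h - 3)*(h - 3/2)*(h + 2)*(h + 3)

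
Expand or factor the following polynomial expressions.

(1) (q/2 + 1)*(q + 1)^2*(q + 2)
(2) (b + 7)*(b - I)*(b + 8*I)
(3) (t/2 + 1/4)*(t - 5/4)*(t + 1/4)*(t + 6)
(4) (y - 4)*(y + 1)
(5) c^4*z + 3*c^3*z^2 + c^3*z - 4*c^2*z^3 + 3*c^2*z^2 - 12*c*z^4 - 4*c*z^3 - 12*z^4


(1) = q^4/2 + 3*q^3 + 13*q^2/2 + 6*q + 2
(2) = b^3 + 7*b^2 + 7*I*b^2 + 8*b + 49*I*b + 56
(3) = t^4/2 + 11*t^3/4 - 61*t^2/32 - 161*t/64 - 15/32
(4) = y^2 - 3*y - 4
(5) = (c - 2*z)*(c + 2*z)*(c + 3*z)*(c*z + z)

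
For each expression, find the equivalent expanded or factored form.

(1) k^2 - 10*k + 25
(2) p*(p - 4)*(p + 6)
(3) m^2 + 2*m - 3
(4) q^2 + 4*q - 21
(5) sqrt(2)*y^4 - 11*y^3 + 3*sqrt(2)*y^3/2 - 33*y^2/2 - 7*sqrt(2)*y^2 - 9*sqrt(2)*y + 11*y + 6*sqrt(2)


(1) = (k - 5)^2
(2) = p^3 + 2*p^2 - 24*p
(3) = (m - 1)*(m + 3)
(4) = (q - 3)*(q + 7)
(5) = (y - 1/2)*(y + 2)*(y - 6*sqrt(2))*(sqrt(2)*y + 1)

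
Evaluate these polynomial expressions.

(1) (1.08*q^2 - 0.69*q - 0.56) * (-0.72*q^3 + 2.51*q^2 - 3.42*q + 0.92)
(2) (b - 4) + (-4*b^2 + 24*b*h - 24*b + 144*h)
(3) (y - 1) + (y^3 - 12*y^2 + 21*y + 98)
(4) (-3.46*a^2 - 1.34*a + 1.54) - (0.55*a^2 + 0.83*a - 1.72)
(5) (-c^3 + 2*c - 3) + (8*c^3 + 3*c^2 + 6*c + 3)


(1) = -0.7776*q^5 + 3.2076*q^4 - 5.0223*q^3 + 1.9478*q^2 + 1.2804*q - 0.5152
(2) = -4*b^2 + 24*b*h - 23*b + 144*h - 4
(3) = y^3 - 12*y^2 + 22*y + 97
(4) = -4.01*a^2 - 2.17*a + 3.26
(5) = 7*c^3 + 3*c^2 + 8*c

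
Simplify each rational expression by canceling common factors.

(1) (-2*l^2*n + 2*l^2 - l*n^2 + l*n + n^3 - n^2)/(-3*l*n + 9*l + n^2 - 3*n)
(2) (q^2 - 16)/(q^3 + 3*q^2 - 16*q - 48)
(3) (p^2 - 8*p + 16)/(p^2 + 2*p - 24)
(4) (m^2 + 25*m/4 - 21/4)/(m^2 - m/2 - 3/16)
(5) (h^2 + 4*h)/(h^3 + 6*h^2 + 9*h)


(1) = (2*l^2*n - 2*l^2 + l*n^2 - l*n - n^3 + n^2)/(3*l*n - 9*l - n^2 + 3*n)
(2) = 1/(q + 3)
(3) = (p - 4)/(p + 6)
(4) = (4*m + 28)/(4*m + 1)
(5) = (h + 4)/(h^2 + 6*h + 9)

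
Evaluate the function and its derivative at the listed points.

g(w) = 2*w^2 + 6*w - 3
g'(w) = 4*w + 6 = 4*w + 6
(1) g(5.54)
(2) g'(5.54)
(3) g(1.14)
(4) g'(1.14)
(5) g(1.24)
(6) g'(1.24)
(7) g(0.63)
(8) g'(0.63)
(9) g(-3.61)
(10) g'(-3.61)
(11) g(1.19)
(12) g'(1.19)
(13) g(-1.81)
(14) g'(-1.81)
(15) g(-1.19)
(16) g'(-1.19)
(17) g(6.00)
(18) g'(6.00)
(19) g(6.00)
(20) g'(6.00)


(1) = 91.62
(2) = 28.16
(3) = 6.44
(4) = 10.56
(5) = 7.52
(6) = 10.96
(7) = 1.57
(8) = 8.52
(9) = 1.40
(10) = -8.44
(11) = 6.97
(12) = 10.76
(13) = -7.31
(14) = -1.24
(15) = -7.31
(16) = 1.24
(17) = 105.00
(18) = 30.00
(19) = 105.00
(20) = 30.00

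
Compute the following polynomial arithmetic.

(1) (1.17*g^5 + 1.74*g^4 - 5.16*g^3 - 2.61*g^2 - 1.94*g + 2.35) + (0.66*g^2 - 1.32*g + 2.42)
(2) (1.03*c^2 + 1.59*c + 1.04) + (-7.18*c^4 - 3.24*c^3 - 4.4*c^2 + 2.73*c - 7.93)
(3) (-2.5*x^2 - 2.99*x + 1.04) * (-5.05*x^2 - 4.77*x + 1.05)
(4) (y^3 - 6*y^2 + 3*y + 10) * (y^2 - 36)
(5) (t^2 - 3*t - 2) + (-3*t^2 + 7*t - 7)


(1) = 1.17*g^5 + 1.74*g^4 - 5.16*g^3 - 1.95*g^2 - 3.26*g + 4.77
(2) = -7.18*c^4 - 3.24*c^3 - 3.37*c^2 + 4.32*c - 6.89
(3) = 12.625*x^4 + 27.0245*x^3 + 6.3853*x^2 - 8.1003*x + 1.092
(4) = y^5 - 6*y^4 - 33*y^3 + 226*y^2 - 108*y - 360
(5) = -2*t^2 + 4*t - 9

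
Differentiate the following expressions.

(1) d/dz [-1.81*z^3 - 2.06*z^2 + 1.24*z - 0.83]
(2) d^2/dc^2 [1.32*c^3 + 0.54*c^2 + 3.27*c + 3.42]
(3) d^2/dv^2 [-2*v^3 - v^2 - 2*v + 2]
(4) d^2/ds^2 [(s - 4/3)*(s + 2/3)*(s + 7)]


(1) = -5.43*z^2 - 4.12*z + 1.24
(2) = 7.92*c + 1.08
(3) = -12*v - 2
(4) = 6*s + 38/3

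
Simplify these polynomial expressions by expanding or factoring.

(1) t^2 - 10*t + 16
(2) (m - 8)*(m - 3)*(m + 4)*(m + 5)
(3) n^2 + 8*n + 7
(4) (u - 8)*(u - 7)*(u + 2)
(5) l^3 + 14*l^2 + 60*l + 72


(1) = (t - 8)*(t - 2)
(2) = m^4 - 2*m^3 - 55*m^2 - 4*m + 480
(3) = (n + 1)*(n + 7)
(4) = u^3 - 13*u^2 + 26*u + 112
(5) = (l + 2)*(l + 6)^2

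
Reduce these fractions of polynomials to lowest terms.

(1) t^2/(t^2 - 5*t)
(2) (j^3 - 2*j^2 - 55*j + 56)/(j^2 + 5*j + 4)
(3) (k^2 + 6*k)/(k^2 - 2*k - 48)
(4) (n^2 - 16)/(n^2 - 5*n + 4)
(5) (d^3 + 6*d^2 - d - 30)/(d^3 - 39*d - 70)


(1) = t/(t - 5)
(2) = (j^3 - 2*j^2 - 55*j + 56)/(j^2 + 5*j + 4)
(3) = k/(k - 8)
(4) = (n + 4)/(n - 1)
(5) = (d^2 + d - 6)/(d^2 - 5*d - 14)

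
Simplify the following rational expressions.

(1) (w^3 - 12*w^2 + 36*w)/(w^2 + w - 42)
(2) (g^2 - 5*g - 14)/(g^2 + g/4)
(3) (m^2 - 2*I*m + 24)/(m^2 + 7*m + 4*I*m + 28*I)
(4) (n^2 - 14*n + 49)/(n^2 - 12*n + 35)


(1) = (w^2 - 6*w)/(w + 7)
(2) = (4*g^2 - 20*g - 56)/(4*g^2 + g)
(3) = (m - 6*I)/(m + 7)
(4) = (n - 7)/(n - 5)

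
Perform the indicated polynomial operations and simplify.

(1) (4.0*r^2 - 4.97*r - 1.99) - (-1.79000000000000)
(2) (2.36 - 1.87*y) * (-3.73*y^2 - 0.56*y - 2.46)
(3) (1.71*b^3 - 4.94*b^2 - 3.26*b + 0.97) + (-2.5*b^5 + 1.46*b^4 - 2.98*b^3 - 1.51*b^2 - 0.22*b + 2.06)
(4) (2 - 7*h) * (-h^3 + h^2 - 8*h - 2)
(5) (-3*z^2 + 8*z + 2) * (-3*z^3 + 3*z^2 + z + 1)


(1) = 4.0*r^2 - 4.97*r - 0.2
(2) = 6.9751*y^3 - 7.7556*y^2 + 3.2786*y - 5.8056
(3) = -2.5*b^5 + 1.46*b^4 - 1.27*b^3 - 6.45*b^2 - 3.48*b + 3.03
(4) = 7*h^4 - 9*h^3 + 58*h^2 - 2*h - 4
(5) = 9*z^5 - 33*z^4 + 15*z^3 + 11*z^2 + 10*z + 2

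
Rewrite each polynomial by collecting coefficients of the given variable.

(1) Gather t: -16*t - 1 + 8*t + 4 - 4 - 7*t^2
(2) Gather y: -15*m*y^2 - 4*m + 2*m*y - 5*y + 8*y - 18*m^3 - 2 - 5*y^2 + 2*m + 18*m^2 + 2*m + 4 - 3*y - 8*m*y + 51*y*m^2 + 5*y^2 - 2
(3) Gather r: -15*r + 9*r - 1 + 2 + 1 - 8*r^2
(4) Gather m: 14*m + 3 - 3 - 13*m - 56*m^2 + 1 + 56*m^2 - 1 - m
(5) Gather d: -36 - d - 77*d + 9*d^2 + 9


(1) = -7*t^2 - 8*t - 1
(2) = -18*m^3 + 18*m^2 - 15*m*y^2 + y*(51*m^2 - 6*m)
(3) = -8*r^2 - 6*r + 2
(4) = 0
(5) = 9*d^2 - 78*d - 27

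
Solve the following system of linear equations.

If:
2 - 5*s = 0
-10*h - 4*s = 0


Then:
h = -4/25
s = 2/5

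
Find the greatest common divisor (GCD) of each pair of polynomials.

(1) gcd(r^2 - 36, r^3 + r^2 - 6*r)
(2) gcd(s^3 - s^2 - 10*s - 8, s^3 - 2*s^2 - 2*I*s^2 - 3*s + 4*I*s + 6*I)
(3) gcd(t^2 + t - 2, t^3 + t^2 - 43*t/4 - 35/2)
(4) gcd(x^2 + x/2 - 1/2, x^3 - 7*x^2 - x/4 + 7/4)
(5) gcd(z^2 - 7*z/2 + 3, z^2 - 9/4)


(1) = 1
(2) = s + 1
(3) = t + 2
(4) = gcd((x - 1/2)*(x + 1), (x - 7)*(x - 1/2)*(x + 1/2)) = x - 1/2
(5) = gcd((z - 2)*(z - 3/2), (z - 3/2)*(z + 3/2)) = z - 3/2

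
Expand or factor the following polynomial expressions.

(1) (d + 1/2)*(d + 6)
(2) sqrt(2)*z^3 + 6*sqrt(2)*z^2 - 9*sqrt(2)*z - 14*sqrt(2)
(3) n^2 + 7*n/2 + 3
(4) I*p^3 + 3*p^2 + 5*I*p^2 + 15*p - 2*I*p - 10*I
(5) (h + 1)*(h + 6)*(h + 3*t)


(1) = d^2 + 13*d/2 + 3
(2) = (z - 2)*(z + 7)*(sqrt(2)*z + sqrt(2))
(3) = (n + 3/2)*(n + 2)
(4) = (p + 5)*(p - 2*I)*(I*p + 1)
(5) = h^3 + 3*h^2*t + 7*h^2 + 21*h*t + 6*h + 18*t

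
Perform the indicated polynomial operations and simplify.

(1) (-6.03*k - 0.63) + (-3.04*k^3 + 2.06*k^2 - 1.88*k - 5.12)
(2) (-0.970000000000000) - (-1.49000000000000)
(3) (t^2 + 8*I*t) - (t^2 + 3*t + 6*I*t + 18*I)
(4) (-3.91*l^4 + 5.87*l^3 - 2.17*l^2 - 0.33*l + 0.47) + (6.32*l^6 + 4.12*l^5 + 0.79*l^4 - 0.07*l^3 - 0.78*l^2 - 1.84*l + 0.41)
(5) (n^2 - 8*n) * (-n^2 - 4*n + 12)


(1) = -3.04*k^3 + 2.06*k^2 - 7.91*k - 5.75
(2) = 0.520000000000000
(3) = -3*t + 2*I*t - 18*I
(4) = 6.32*l^6 + 4.12*l^5 - 3.12*l^4 + 5.8*l^3 - 2.95*l^2 - 2.17*l + 0.88
(5) = -n^4 + 4*n^3 + 44*n^2 - 96*n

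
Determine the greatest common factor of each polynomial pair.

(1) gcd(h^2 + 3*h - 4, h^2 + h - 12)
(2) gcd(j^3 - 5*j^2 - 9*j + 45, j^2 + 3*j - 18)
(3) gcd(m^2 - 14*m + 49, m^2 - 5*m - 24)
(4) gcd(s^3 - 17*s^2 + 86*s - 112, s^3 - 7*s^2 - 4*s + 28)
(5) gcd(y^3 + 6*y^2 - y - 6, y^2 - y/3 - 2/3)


(1) = h + 4
(2) = j - 3
(3) = 1
(4) = s^2 - 9*s + 14
(5) = y - 1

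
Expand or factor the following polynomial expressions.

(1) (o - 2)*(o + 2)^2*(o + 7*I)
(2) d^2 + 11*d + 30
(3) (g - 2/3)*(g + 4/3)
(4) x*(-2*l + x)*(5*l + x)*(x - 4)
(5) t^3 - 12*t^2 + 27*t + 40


(1) = o^4 + 2*o^3 + 7*I*o^3 - 4*o^2 + 14*I*o^2 - 8*o - 28*I*o - 56*I
(2) = (d + 5)*(d + 6)
(3) = g^2 + 2*g/3 - 8/9
(4) = -10*l^2*x^2 + 40*l^2*x + 3*l*x^3 - 12*l*x^2 + x^4 - 4*x^3
(5) = (t - 8)*(t - 5)*(t + 1)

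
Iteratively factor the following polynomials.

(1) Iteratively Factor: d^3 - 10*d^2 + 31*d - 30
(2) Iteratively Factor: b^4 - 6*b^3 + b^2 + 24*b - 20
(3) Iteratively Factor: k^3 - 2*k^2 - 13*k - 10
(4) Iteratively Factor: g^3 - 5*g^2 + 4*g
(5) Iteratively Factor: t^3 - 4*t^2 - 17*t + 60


(1) = (d - 2)*(d^2 - 8*d + 15) = (d - 5)*(d - 2)*(d - 3)
(2) = (b + 2)*(b^3 - 8*b^2 + 17*b - 10) = (b - 2)*(b + 2)*(b^2 - 6*b + 5) = (b - 2)*(b - 1)*(b + 2)*(b - 5)
(3) = (k + 1)*(k^2 - 3*k - 10) = (k + 1)*(k + 2)*(k - 5)
(4) = (g)*(g^2 - 5*g + 4) = g*(g - 1)*(g - 4)
(5) = (t - 3)*(t^2 - t - 20) = (t - 3)*(t + 4)*(t - 5)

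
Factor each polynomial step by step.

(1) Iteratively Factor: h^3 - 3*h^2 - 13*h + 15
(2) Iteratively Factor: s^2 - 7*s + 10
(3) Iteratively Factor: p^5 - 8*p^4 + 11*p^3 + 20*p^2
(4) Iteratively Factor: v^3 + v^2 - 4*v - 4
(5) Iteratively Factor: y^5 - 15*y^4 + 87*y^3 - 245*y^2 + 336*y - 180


(1) = (h - 5)*(h^2 + 2*h - 3) = (h - 5)*(h - 1)*(h + 3)
(2) = (s - 2)*(s - 5)
(3) = (p)*(p^4 - 8*p^3 + 11*p^2 + 20*p) = p*(p - 5)*(p^3 - 3*p^2 - 4*p) = p*(p - 5)*(p + 1)*(p^2 - 4*p) = p*(p - 5)*(p - 4)*(p + 1)*(p)
(4) = (v - 2)*(v^2 + 3*v + 2) = (v - 2)*(v + 2)*(v + 1)
(5) = (y - 2)*(y^4 - 13*y^3 + 61*y^2 - 123*y + 90) = (y - 3)*(y - 2)*(y^3 - 10*y^2 + 31*y - 30) = (y - 3)*(y - 2)^2*(y^2 - 8*y + 15) = (y - 3)^2*(y - 2)^2*(y - 5)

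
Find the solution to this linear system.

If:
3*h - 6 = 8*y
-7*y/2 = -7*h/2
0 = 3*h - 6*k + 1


Then:
h = -6/5
k = -13/30
y = -6/5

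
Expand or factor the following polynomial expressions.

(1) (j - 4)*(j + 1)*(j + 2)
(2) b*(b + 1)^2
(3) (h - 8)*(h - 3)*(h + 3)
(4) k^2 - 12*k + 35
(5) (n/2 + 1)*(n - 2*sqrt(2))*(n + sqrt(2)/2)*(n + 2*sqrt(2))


(1) = j^3 - j^2 - 10*j - 8
(2) = b^3 + 2*b^2 + b
(3) = h^3 - 8*h^2 - 9*h + 72
(4) = (k - 7)*(k - 5)
(5) = n^4/2 + sqrt(2)*n^3/4 + n^3 - 4*n^2 + sqrt(2)*n^2/2 - 8*n - 2*sqrt(2)*n - 4*sqrt(2)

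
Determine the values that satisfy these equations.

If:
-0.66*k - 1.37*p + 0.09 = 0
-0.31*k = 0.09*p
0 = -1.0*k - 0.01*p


Then:
No Solution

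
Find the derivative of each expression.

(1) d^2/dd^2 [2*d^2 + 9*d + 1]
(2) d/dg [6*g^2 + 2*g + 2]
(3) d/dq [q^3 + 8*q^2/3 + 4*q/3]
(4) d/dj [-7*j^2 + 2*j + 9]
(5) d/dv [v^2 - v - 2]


(1) = 4
(2) = 12*g + 2
(3) = 3*q^2 + 16*q/3 + 4/3
(4) = 2 - 14*j
(5) = 2*v - 1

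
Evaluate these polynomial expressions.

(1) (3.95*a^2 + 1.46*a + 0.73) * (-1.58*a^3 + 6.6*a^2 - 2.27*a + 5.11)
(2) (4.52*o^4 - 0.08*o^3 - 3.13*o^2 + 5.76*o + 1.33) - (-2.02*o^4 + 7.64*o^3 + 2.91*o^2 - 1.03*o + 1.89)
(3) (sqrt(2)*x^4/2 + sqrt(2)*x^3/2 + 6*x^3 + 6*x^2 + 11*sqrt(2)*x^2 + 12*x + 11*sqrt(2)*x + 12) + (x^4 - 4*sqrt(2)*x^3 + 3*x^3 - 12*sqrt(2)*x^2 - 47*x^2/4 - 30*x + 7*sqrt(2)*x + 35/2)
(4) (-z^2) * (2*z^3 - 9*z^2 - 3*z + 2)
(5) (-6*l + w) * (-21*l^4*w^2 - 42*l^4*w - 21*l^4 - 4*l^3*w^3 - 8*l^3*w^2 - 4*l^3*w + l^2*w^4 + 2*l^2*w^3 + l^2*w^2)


(1) = -6.241*a^5 + 23.7632*a^4 - 0.4839*a^3 + 21.6883*a^2 + 5.8035*a + 3.7303
(2) = 6.54*o^4 - 7.72*o^3 - 6.04*o^2 + 6.79*o - 0.56
(3) = sqrt(2)*x^4/2 + x^4 - 7*sqrt(2)*x^3/2 + 9*x^3 - 23*x^2/4 - sqrt(2)*x^2 - 18*x + 18*sqrt(2)*x + 59/2
(4) = -2*z^5 + 9*z^4 + 3*z^3 - 2*z^2
(5) = 126*l^5*w^2 + 252*l^5*w + 126*l^5 + 3*l^4*w^3 + 6*l^4*w^2 + 3*l^4*w - 10*l^3*w^4 - 20*l^3*w^3 - 10*l^3*w^2 + l^2*w^5 + 2*l^2*w^4 + l^2*w^3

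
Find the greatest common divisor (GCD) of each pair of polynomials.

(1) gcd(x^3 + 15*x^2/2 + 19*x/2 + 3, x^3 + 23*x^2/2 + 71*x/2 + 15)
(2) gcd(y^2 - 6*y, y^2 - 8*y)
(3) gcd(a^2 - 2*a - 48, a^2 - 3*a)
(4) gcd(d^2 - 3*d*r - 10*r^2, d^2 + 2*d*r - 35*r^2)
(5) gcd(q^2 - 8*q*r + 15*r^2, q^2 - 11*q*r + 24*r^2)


(1) = x^2 + 13*x/2 + 3
(2) = gcd(y*(y - 6), y*(y - 8)) = y
(3) = gcd((a - 8)*(a + 6), a*(a - 3)) = 1
(4) = -d + 5*r
(5) = q - 3*r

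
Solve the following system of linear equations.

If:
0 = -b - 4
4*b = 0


Then:
No Solution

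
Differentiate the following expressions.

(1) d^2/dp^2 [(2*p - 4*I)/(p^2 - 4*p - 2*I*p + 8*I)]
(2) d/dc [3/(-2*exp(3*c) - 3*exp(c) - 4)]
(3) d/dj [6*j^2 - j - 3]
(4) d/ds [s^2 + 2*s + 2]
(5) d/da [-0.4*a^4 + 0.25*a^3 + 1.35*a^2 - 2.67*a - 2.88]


(1) = 4/(p^3 - 12*p^2 + 48*p - 64)
(2) = (18*exp(2*c) + 9)*exp(c)/(2*exp(3*c) + 3*exp(c) + 4)^2
(3) = 12*j - 1
(4) = 2*s + 2
(5) = -1.6*a^3 + 0.75*a^2 + 2.7*a - 2.67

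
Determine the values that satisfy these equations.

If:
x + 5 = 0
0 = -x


Then:
No Solution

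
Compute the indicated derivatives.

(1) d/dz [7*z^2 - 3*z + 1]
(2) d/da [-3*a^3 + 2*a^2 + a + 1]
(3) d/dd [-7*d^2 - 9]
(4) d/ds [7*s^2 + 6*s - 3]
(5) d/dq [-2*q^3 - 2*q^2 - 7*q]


(1) = 14*z - 3
(2) = -9*a^2 + 4*a + 1
(3) = -14*d
(4) = 14*s + 6
(5) = -6*q^2 - 4*q - 7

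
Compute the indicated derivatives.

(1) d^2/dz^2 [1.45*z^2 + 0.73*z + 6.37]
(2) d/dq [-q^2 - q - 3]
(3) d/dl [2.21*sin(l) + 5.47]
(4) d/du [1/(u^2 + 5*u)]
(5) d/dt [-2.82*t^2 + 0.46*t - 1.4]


(1) = 2.90000000000000
(2) = -2*q - 1
(3) = 2.21*cos(l)
(4) = (-2*u - 5)/(u^2*(u + 5)^2)
(5) = 0.46 - 5.64*t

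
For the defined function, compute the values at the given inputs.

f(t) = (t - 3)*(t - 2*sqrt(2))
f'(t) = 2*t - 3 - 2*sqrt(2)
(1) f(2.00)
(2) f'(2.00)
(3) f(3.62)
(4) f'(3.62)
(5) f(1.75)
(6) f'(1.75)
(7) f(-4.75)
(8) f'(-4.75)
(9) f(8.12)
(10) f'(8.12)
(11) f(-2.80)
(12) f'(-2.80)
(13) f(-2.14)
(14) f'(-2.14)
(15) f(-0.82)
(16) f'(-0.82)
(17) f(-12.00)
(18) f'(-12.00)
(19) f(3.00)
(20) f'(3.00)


(1) = 0.83
(2) = -1.83
(3) = 0.49
(4) = 1.41
(5) = 1.35
(6) = -2.33
(7) = 58.73
(8) = -15.33
(9) = 27.09
(10) = 10.41
(11) = 32.64
(12) = -11.43
(13) = 25.54
(14) = -10.11
(15) = 13.94
(16) = -7.47
(17) = 222.43
(18) = -29.83
(19) = 0.00
(20) = 0.17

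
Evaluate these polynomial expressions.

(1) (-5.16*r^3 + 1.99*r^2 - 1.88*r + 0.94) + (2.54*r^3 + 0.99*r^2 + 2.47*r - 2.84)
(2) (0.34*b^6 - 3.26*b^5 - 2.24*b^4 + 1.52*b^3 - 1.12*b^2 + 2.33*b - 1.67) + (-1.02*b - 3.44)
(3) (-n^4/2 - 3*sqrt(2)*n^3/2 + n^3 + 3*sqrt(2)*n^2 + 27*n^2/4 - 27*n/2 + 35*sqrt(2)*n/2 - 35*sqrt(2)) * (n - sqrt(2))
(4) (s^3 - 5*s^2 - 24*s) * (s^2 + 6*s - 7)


(1) = -2.62*r^3 + 2.98*r^2 + 0.59*r - 1.9
(2) = 0.34*b^6 - 3.26*b^5 - 2.24*b^4 + 1.52*b^3 - 1.12*b^2 + 1.31*b - 5.11
(3) = -n^5/2 - sqrt(2)*n^4 + n^4 + 2*sqrt(2)*n^3 + 39*n^3/4 - 39*n^2/2 + 43*sqrt(2)*n^2/4 - 35*n - 43*sqrt(2)*n/2 + 70
(4) = s^5 + s^4 - 61*s^3 - 109*s^2 + 168*s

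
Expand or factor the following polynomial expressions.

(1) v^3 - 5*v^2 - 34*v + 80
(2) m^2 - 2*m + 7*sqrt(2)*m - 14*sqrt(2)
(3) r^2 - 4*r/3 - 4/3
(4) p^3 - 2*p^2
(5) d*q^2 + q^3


(1) = (v - 8)*(v - 2)*(v + 5)
(2) = (m - 2)*(m + 7*sqrt(2))
(3) = (r - 2)*(r + 2/3)
(4) = p^2*(p - 2)
(5) = q^2*(d + q)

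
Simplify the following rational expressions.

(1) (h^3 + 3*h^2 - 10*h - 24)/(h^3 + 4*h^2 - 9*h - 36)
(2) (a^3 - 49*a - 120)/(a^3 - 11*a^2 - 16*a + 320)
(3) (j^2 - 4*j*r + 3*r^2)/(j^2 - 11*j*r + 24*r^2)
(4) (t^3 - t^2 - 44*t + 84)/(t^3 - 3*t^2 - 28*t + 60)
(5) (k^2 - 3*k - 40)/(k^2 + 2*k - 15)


(1) = (h + 2)/(h + 3)
(2) = (a + 3)/(a - 8)
(3) = (-j + r)/(-j + 8*r)
(4) = (t + 7)/(t + 5)
(5) = (k - 8)/(k - 3)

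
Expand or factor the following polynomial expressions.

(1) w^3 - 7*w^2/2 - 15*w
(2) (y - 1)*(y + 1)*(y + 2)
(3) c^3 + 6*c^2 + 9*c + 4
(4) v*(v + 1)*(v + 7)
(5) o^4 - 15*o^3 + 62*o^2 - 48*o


(1) = w*(w - 6)*(w + 5/2)
(2) = y^3 + 2*y^2 - y - 2
(3) = (c + 1)^2*(c + 4)
(4) = v^3 + 8*v^2 + 7*v
(5) = o*(o - 8)*(o - 6)*(o - 1)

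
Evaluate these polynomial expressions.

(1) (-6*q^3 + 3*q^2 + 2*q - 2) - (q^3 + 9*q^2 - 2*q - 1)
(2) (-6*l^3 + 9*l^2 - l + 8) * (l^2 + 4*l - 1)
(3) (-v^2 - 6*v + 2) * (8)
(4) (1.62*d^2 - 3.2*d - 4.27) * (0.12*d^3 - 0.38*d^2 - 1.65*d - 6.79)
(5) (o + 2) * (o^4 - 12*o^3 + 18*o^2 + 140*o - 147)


(1) = -7*q^3 - 6*q^2 + 4*q - 1
(2) = -6*l^5 - 15*l^4 + 41*l^3 - 5*l^2 + 33*l - 8
(3) = -8*v^2 - 48*v + 16
(4) = 0.1944*d^5 - 0.9996*d^4 - 1.9694*d^3 - 4.0972*d^2 + 28.7735*d + 28.9933
(5) = o^5 - 10*o^4 - 6*o^3 + 176*o^2 + 133*o - 294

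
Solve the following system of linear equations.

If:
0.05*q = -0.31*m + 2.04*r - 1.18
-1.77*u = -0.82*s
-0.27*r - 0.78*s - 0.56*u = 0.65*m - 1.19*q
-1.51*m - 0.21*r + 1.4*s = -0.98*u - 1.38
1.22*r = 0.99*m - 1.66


Then:
m = 3.07
q = 3.58
r = 1.13
s = 1.89
u = 0.87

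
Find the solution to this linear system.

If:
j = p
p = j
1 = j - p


Then:
No Solution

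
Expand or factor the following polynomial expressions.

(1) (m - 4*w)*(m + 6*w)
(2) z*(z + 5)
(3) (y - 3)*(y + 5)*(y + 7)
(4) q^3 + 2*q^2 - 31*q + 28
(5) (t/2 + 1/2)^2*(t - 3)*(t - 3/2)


(1) = m^2 + 2*m*w - 24*w^2
(2) = z^2 + 5*z
(3) = y^3 + 9*y^2 - y - 105
(4) = (q - 4)*(q - 1)*(q + 7)
(5) = t^4/4 - 5*t^3/8 - 7*t^2/8 + 9*t/8 + 9/8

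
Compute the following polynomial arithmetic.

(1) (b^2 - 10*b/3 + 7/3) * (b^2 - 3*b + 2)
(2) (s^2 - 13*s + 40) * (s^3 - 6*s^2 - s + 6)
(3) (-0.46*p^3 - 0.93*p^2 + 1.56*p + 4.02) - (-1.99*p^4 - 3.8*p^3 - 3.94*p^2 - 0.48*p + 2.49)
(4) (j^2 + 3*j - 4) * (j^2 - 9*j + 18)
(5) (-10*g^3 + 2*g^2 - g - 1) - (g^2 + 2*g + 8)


(1) = b^4 - 19*b^3/3 + 43*b^2/3 - 41*b/3 + 14/3
(2) = s^5 - 19*s^4 + 117*s^3 - 221*s^2 - 118*s + 240
(3) = 1.99*p^4 + 3.34*p^3 + 3.01*p^2 + 2.04*p + 1.53
(4) = j^4 - 6*j^3 - 13*j^2 + 90*j - 72
(5) = -10*g^3 + g^2 - 3*g - 9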